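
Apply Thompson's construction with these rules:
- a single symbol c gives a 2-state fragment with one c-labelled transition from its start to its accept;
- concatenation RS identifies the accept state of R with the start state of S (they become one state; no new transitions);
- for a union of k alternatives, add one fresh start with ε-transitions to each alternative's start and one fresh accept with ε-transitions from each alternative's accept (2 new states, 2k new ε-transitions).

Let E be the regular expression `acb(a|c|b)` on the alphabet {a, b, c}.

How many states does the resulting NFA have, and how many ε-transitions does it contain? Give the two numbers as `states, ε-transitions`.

Recursing over subexpressions:
Each of the 6 symbol leaves contributes 2 states and 0 ε-transitions.
  a|c|b → 8 states, 6 ε-transitions
  acb(a|c|b) → 11 states, 6 ε-transitions

11, 6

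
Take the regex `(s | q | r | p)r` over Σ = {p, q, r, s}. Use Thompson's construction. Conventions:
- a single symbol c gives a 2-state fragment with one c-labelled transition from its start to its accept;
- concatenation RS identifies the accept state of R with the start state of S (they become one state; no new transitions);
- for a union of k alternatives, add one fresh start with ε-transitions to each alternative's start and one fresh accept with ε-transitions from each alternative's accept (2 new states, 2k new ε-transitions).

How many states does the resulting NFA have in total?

11

By structural recursion:
Each of the 5 symbol leaves contributes a 2-state fragment.
  s | q | r | p = 10 states
  (s | q | r | p)r = 11 states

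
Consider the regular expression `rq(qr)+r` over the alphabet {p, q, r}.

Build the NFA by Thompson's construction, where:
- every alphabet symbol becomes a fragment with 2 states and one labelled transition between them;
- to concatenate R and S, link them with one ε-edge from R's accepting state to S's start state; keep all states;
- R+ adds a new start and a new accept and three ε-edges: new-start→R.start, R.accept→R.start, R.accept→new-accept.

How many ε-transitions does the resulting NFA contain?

By structural recursion:
Each of the 5 symbol leaves contributes 0 ε-transitions.
  qr : 1 ε-transition
  (qr)+ : 4 ε-transitions
  rq(qr)+r : 7 ε-transitions

7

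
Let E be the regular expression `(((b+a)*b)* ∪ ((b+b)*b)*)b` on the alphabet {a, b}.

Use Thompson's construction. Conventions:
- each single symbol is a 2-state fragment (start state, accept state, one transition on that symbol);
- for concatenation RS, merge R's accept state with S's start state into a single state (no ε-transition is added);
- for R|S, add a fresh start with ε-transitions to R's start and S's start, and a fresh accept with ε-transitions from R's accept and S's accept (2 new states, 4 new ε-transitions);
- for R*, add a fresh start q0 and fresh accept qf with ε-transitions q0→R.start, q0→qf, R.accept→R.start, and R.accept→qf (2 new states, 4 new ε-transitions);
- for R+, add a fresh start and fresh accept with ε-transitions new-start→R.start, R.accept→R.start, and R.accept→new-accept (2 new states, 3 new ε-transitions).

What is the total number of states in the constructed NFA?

Bottom-up over the parse tree:
Each of the 7 symbol leaves contributes a 2-state fragment.
  b+ — 4 states
  b+a — 5 states
  (b+a)* — 7 states
  (b+a)*b — 8 states
  ((b+a)*b)* — 10 states
  b+ — 4 states
  b+b — 5 states
  (b+b)* — 7 states
  (b+b)*b — 8 states
  ((b+b)*b)* — 10 states
  ((b+a)*b)* ∪ ((b+b)*b)* — 22 states
  (((b+a)*b)* ∪ ((b+b)*b)*)b — 23 states

23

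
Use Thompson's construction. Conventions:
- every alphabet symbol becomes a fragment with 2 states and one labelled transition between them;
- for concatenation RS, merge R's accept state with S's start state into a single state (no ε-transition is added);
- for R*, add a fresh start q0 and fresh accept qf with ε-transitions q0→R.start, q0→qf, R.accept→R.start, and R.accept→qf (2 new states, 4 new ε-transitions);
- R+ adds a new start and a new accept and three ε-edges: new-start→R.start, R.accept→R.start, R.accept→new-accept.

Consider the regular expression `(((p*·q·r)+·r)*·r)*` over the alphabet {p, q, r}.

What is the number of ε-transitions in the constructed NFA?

15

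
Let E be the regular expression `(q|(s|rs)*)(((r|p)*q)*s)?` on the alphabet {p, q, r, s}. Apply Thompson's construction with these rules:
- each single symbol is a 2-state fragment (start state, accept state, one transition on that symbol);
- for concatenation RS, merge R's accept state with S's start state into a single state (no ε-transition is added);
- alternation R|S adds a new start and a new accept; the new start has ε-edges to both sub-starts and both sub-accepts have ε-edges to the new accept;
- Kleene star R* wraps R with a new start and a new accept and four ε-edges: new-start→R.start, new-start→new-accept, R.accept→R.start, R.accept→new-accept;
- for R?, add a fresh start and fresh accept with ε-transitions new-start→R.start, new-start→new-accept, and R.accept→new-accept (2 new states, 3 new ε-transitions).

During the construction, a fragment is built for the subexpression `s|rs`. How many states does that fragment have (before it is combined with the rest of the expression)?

Fragment for `s|rs`:
Each of the 3 symbol leaves contributes a 2-state fragment.
  rs = 3 states
  s|rs = 7 states

7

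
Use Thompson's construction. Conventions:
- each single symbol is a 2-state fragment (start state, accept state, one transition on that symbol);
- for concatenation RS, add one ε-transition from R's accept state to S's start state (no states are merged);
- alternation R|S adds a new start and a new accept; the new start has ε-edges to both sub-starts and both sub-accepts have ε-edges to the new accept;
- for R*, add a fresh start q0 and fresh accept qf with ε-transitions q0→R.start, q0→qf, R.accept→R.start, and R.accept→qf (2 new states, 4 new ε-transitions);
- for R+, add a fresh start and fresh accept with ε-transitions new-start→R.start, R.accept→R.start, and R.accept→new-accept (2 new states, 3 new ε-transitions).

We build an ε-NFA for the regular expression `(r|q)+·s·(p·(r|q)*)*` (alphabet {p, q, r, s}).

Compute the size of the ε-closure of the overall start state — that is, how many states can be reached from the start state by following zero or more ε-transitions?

4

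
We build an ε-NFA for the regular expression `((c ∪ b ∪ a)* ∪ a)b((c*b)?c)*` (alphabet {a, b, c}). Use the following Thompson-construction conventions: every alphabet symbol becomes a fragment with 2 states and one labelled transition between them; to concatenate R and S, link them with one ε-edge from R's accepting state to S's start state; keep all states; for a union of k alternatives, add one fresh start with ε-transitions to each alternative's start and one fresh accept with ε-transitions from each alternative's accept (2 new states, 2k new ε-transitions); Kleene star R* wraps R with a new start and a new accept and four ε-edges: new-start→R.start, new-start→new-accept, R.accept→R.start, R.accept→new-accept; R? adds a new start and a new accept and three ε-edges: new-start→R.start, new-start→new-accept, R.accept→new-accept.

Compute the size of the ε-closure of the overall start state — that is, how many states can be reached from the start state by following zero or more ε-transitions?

Work bottom-up. For each fragment F, track |ε-closure(F.start)| and whether F's accept lies in that closure (i.e. whether F accepts ε). A single-symbol fragment has closure size 1 and does not accept ε.
  c ∪ b ∪ a → C = 1 + 1 + 1 + 1 = 4 (the new accept is not ε-reachable since no branch accepts ε)
  (c ∪ b ∪ a)* → the star's fresh start ε-reaches both the body's start and the fresh accept: C = 2 + 4 = 6
  (c ∪ b ∪ a)* ∪ a → C = 1 (new start) + (6 + 1) + 1 (new accept, since some branch ε-reaches its own accept) = 9
  c* → new start has ε-edges to the inner start and to the new accept, so C = 2 + 1 = 3
  c*b → the left operand accepts ε, so the closure extends into the next operand (via the concat ε-link); C = 3 + 1 = 4
  (c*b)? → new start has ε-edges to the inner start and to the new accept, so C = 2 + 4 = 6
  (c*b)?c → C = 6 + 1 = 7 (closure spills across the concat boundary because the left factor accepts ε)
  ((c*b)?c)* → C = 1 (new start) + 7 (body) + 1 (new accept) = 9
  ((c ∪ b ∪ a)* ∪ a)b((c*b)?c)* → the left operand accepts ε, so the closure extends into the next operand (via the concat ε-link); C = 9 + 1 = 10

10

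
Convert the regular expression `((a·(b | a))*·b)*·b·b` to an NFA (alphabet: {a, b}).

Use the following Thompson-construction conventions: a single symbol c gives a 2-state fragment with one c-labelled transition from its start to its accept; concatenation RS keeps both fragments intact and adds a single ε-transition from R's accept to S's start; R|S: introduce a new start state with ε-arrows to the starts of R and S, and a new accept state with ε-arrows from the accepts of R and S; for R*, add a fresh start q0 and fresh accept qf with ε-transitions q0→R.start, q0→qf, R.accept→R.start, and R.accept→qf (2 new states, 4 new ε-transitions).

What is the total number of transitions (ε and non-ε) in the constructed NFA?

Bottom-up over the parse tree:
Each of the 6 symbol leaves contributes 1 transition (1 symbol, 0 ε).
  b | a — 6 transitions (2 symbol, 4 ε)
  a·(b | a) — 8 transitions (3 symbol, 5 ε)
  (a·(b | a))* — 12 transitions (3 symbol, 9 ε)
  (a·(b | a))*·b — 14 transitions (4 symbol, 10 ε)
  ((a·(b | a))*·b)* — 18 transitions (4 symbol, 14 ε)
  ((a·(b | a))*·b)*·b·b — 22 transitions (6 symbol, 16 ε)

22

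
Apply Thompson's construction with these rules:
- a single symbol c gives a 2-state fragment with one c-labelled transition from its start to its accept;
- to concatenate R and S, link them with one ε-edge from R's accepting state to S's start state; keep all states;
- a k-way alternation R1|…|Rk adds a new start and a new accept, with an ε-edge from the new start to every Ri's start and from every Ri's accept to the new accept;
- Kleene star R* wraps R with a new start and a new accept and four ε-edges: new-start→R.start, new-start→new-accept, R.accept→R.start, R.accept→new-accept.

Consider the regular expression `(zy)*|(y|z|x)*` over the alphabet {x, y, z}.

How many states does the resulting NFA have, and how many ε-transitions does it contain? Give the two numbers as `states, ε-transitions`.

Per subexpression:
Each of the 5 symbol leaves contributes 2 states and 0 ε-transitions.
  zy — 4 states, 1 ε-transition
  (zy)* — 6 states, 5 ε-transitions
  y|z|x — 8 states, 6 ε-transitions
  (y|z|x)* — 10 states, 10 ε-transitions
  (zy)*|(y|z|x)* — 18 states, 19 ε-transitions

18, 19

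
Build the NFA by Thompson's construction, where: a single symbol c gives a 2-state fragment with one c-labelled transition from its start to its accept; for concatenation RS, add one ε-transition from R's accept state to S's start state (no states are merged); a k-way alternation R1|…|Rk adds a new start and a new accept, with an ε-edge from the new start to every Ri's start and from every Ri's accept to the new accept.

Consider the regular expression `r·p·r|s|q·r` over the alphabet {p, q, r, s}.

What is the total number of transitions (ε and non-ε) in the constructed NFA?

15

Bottom-up over the parse tree:
Each of the 6 symbol leaves contributes 1 transition (1 symbol, 0 ε).
  r·p·r — 5 transitions (3 symbol, 2 ε)
  q·r — 3 transitions (2 symbol, 1 ε)
  r·p·r|s|q·r — 15 transitions (6 symbol, 9 ε)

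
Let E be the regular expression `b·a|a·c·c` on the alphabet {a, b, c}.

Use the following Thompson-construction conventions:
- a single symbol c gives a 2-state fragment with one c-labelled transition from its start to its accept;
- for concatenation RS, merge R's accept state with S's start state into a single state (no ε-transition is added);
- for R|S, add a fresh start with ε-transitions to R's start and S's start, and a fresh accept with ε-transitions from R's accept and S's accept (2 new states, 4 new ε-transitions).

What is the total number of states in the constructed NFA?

9

Building bottom-up:
Each of the 5 symbol leaves contributes a 2-state fragment.
  b·a : 3 states
  a·c·c : 4 states
  b·a|a·c·c : 9 states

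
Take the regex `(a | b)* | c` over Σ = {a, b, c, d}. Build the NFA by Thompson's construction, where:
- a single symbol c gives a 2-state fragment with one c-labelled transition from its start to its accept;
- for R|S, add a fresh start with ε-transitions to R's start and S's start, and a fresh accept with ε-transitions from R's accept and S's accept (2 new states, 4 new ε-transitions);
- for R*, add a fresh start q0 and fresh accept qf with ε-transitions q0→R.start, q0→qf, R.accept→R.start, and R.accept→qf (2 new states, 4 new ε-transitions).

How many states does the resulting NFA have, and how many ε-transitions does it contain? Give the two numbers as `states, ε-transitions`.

12, 12

Building bottom-up:
Each of the 3 symbol leaves contributes 2 states and 0 ε-transitions.
  a | b → 6 states, 4 ε-transitions
  (a | b)* → 8 states, 8 ε-transitions
  (a | b)* | c → 12 states, 12 ε-transitions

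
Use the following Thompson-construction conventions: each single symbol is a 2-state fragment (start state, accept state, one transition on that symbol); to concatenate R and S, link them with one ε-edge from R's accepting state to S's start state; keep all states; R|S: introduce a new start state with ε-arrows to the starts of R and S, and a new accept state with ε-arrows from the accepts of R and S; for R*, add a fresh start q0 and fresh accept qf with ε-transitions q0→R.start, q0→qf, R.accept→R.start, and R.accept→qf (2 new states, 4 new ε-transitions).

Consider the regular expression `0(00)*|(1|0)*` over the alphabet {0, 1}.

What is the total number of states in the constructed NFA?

18

Bottom-up over the parse tree:
Each of the 5 symbol leaves contributes a 2-state fragment.
  00 — 4 states
  (00)* — 6 states
  0(00)* — 8 states
  1|0 — 6 states
  (1|0)* — 8 states
  0(00)*|(1|0)* — 18 states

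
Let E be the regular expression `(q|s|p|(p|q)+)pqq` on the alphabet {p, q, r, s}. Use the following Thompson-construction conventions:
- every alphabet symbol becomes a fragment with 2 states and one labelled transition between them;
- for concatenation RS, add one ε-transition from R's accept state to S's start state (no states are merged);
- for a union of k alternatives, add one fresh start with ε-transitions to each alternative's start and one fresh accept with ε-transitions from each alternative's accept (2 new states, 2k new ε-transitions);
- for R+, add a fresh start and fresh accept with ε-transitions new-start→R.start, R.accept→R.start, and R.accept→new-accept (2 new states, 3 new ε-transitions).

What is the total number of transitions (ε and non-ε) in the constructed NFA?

Recursing over subexpressions:
Each of the 8 symbol leaves contributes 1 transition (1 symbol, 0 ε).
  p|q → 6 transitions (2 symbol, 4 ε)
  (p|q)+ → 9 transitions (2 symbol, 7 ε)
  q|s|p|(p|q)+ → 20 transitions (5 symbol, 15 ε)
  (q|s|p|(p|q)+)pqq → 26 transitions (8 symbol, 18 ε)

26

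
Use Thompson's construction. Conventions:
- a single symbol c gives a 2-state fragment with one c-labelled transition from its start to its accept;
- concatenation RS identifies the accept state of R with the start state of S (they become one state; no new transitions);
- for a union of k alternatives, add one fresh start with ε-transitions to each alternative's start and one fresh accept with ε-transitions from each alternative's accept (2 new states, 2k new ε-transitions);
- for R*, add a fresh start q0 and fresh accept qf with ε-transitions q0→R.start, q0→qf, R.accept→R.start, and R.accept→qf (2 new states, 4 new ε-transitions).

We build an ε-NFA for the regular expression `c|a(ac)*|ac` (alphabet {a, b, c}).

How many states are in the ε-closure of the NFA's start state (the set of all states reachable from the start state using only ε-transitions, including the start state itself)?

Let C(F) = |ε-closure(F.start)| within fragment F, and note whether F accepts ε. Symbol fragments have C = 1 and do not accept ε. Then:
  ac : C equals the left operand's closure size = 1 (its accept is not ε-reachable, so the closure stops there)
  (ac)* : C = 1 (new start) + 1 (body) + 1 (new accept) = 3
  a(ac)* : same as the first factor's closure: C = 1
  ac : same as the first factor's closure: C = 1
  c|a(ac)*|ac : C = 1 + 1 + 1 + 1 = 4 (the new accept is not ε-reachable since no branch accepts ε)

4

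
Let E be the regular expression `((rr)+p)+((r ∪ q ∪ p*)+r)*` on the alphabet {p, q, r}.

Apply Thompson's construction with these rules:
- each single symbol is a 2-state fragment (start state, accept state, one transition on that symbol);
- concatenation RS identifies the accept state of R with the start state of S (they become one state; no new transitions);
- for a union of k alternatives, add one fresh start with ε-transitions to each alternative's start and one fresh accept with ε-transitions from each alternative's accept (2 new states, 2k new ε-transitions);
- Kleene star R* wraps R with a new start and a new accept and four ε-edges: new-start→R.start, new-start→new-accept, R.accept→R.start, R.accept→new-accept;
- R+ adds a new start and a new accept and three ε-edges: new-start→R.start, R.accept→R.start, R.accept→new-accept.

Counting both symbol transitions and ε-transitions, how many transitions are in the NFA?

30

Bottom-up over the parse tree:
Each of the 7 symbol leaves contributes 1 transition (1 symbol, 0 ε).
  rr — 2 transitions (2 symbol, 0 ε)
  (rr)+ — 5 transitions (2 symbol, 3 ε)
  (rr)+p — 6 transitions (3 symbol, 3 ε)
  ((rr)+p)+ — 9 transitions (3 symbol, 6 ε)
  p* — 5 transitions (1 symbol, 4 ε)
  r ∪ q ∪ p* — 13 transitions (3 symbol, 10 ε)
  (r ∪ q ∪ p*)+ — 16 transitions (3 symbol, 13 ε)
  (r ∪ q ∪ p*)+r — 17 transitions (4 symbol, 13 ε)
  ((r ∪ q ∪ p*)+r)* — 21 transitions (4 symbol, 17 ε)
  ((rr)+p)+((r ∪ q ∪ p*)+r)* — 30 transitions (7 symbol, 23 ε)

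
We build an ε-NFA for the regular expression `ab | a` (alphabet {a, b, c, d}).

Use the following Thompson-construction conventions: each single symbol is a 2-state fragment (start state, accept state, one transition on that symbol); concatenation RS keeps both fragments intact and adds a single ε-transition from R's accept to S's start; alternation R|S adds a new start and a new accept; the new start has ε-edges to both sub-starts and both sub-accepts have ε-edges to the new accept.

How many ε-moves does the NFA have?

5

Per subexpression:
Each of the 3 symbol leaves contributes 0 ε-transitions.
  ab — 1 ε-transition
  ab | a — 5 ε-transitions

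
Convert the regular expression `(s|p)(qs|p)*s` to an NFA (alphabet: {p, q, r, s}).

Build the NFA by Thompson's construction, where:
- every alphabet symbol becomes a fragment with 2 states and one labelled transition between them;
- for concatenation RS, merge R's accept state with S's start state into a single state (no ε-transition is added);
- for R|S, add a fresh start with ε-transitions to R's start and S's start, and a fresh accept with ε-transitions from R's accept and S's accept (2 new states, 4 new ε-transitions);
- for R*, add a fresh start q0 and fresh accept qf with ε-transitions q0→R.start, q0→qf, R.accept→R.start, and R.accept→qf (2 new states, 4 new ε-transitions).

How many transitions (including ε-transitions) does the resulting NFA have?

Building bottom-up:
Each of the 6 symbol leaves contributes 1 transition (1 symbol, 0 ε).
  s|p → 6 transitions (2 symbol, 4 ε)
  qs → 2 transitions (2 symbol, 0 ε)
  qs|p → 7 transitions (3 symbol, 4 ε)
  (qs|p)* → 11 transitions (3 symbol, 8 ε)
  (s|p)(qs|p)*s → 18 transitions (6 symbol, 12 ε)

18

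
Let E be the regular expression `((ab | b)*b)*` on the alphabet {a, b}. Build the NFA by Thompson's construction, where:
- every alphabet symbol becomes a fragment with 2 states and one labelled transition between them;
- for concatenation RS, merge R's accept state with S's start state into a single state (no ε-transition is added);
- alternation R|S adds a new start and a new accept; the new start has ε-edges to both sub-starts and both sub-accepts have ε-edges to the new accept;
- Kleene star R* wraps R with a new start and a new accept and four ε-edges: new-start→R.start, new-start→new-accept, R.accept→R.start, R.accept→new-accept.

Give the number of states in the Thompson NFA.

12

By structural recursion:
Each of the 4 symbol leaves contributes a 2-state fragment.
  ab → 3 states
  ab | b → 7 states
  (ab | b)* → 9 states
  (ab | b)*b → 10 states
  ((ab | b)*b)* → 12 states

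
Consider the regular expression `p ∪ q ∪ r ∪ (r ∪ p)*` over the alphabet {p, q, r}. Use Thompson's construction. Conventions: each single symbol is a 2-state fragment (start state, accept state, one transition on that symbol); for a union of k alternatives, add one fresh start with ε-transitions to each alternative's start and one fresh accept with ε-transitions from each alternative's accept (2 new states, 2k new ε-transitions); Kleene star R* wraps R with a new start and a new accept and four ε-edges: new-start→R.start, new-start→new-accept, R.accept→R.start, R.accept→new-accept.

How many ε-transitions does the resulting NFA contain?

16

By structural recursion:
Each of the 5 symbol leaves contributes 0 ε-transitions.
  r ∪ p → 4 ε-transitions
  (r ∪ p)* → 8 ε-transitions
  p ∪ q ∪ r ∪ (r ∪ p)* → 16 ε-transitions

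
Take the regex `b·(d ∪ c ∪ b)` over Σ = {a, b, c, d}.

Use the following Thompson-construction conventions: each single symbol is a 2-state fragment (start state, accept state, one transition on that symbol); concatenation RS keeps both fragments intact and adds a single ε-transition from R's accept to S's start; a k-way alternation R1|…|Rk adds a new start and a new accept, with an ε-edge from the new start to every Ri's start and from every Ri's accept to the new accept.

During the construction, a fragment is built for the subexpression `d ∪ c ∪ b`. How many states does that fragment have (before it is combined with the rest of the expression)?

8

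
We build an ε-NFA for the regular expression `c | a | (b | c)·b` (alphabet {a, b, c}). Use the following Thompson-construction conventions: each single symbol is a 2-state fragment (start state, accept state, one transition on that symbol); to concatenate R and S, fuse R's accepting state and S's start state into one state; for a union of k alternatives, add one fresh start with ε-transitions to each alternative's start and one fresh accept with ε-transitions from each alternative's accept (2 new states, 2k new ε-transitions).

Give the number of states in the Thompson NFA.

13

Recursing over subexpressions:
Each of the 5 symbol leaves contributes a 2-state fragment.
  b | c = 6 states
  (b | c)·b = 7 states
  c | a | (b | c)·b = 13 states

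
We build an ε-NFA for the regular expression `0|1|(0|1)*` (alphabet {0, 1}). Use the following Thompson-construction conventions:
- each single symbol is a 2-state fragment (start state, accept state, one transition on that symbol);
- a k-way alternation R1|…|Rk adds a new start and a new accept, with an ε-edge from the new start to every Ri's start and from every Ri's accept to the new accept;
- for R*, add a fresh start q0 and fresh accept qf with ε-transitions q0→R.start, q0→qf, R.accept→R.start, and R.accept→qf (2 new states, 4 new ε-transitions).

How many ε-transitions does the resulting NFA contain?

14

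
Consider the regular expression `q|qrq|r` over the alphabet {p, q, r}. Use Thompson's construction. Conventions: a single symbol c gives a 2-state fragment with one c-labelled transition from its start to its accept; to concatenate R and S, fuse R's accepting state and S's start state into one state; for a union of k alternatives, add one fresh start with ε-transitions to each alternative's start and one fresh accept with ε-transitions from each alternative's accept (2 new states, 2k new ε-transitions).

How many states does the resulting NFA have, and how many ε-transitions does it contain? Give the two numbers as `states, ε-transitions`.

Bottom-up over the parse tree:
Each of the 5 symbol leaves contributes 2 states and 0 ε-transitions.
  qrq = 4 states, 0 ε-transitions
  q|qrq|r = 10 states, 6 ε-transitions

10, 6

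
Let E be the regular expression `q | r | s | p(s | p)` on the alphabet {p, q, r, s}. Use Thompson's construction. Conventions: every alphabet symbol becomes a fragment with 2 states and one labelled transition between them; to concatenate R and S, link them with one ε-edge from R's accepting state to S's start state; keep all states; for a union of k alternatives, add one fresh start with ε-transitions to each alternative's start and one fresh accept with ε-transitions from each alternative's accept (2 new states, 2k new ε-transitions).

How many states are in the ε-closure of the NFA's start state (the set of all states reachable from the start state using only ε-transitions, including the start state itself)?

Work bottom-up. For each fragment F, track |ε-closure(F.start)| and whether F's accept lies in that closure (i.e. whether F accepts ε). A single-symbol fragment has closure size 1 and does not accept ε.
  s | p — new start ε-reaches every alternative's start; none of them accept ε, so the new accept is not reached: C = 1 + 1 + 1 = 3
  p(s | p) — C equals the left operand's closure size = 1 (its accept is not ε-reachable, so the closure stops there)
  q | r | s | p(s | p) — C = 1 + 1 + 1 + 1 + 1 = 5 (the new accept is not ε-reachable since no branch accepts ε)

5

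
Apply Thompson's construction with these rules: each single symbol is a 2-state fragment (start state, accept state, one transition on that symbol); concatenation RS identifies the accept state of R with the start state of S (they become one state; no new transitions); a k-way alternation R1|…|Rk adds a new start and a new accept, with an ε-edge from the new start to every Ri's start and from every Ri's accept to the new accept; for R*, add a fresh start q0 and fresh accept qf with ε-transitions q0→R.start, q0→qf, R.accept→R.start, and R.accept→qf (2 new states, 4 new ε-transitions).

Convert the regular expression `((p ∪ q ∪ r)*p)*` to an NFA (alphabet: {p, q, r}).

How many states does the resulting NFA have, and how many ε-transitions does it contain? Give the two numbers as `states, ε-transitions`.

13, 14

Bottom-up over the parse tree:
Each of the 4 symbol leaves contributes 2 states and 0 ε-transitions.
  p ∪ q ∪ r — 8 states, 6 ε-transitions
  (p ∪ q ∪ r)* — 10 states, 10 ε-transitions
  (p ∪ q ∪ r)*p — 11 states, 10 ε-transitions
  ((p ∪ q ∪ r)*p)* — 13 states, 14 ε-transitions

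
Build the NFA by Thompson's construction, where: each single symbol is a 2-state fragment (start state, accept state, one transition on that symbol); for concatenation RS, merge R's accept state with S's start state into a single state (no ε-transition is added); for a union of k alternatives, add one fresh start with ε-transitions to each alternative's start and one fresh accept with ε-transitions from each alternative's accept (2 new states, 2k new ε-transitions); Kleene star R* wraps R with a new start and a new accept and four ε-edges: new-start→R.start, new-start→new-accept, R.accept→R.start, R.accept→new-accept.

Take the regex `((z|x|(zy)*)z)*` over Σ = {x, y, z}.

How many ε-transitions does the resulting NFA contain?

14

Bottom-up over the parse tree:
Each of the 5 symbol leaves contributes 0 ε-transitions.
  zy : 0 ε-transitions
  (zy)* : 4 ε-transitions
  z|x|(zy)* : 10 ε-transitions
  (z|x|(zy)*)z : 10 ε-transitions
  ((z|x|(zy)*)z)* : 14 ε-transitions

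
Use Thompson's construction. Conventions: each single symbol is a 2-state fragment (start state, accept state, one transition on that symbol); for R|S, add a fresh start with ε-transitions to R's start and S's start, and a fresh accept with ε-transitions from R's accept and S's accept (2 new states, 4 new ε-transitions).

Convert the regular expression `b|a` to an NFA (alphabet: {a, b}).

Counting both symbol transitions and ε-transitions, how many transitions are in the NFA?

6

Per subexpression:
Each of the 2 symbol leaves contributes 1 transition (1 symbol, 0 ε).
  b|a — 6 transitions (2 symbol, 4 ε)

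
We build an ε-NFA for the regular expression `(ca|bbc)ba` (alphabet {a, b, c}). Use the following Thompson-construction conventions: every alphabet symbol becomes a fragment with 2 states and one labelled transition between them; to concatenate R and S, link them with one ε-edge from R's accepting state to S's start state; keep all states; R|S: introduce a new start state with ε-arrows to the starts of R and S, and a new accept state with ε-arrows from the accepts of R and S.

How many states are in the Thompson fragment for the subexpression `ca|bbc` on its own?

12

Fragment for `ca|bbc`:
Each of the 5 symbol leaves contributes a 2-state fragment.
  ca = 4 states
  bbc = 6 states
  ca|bbc = 12 states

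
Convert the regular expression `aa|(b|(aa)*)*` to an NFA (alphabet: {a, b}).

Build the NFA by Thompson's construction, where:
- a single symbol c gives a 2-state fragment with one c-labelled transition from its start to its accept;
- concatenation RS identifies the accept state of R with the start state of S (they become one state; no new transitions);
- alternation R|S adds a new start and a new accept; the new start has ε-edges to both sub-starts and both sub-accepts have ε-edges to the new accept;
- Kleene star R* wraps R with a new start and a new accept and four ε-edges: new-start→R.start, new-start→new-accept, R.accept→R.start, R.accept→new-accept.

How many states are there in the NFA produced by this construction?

16

Per subexpression:
Each of the 5 symbol leaves contributes a 2-state fragment.
  aa → 3 states
  aa → 3 states
  (aa)* → 5 states
  b|(aa)* → 9 states
  (b|(aa)*)* → 11 states
  aa|(b|(aa)*)* → 16 states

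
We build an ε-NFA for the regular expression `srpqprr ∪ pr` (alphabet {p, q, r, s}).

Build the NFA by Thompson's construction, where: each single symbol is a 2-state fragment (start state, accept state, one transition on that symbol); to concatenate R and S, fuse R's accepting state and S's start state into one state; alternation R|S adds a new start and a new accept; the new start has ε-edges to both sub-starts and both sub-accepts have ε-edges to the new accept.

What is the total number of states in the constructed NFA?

Per subexpression:
Each of the 9 symbol leaves contributes a 2-state fragment.
  srpqprr = 8 states
  pr = 3 states
  srpqprr ∪ pr = 13 states

13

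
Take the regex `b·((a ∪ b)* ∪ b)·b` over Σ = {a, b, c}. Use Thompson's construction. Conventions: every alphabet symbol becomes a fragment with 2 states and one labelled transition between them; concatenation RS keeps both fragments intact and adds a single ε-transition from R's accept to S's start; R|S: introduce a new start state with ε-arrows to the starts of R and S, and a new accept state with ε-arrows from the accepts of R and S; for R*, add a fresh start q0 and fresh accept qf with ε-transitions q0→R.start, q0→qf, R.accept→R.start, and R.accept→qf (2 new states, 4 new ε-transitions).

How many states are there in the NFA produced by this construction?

16

By structural recursion:
Each of the 5 symbol leaves contributes a 2-state fragment.
  a ∪ b = 6 states
  (a ∪ b)* = 8 states
  (a ∪ b)* ∪ b = 12 states
  b·((a ∪ b)* ∪ b)·b = 16 states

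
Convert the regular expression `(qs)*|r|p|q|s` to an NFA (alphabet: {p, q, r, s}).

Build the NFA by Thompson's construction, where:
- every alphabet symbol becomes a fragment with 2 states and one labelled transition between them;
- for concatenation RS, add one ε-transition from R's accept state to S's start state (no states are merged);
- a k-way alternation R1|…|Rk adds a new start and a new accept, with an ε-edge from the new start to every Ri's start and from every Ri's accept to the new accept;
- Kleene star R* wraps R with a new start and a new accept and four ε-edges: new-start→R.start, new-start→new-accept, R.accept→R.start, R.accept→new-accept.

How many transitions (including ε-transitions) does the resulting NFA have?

21

Per subexpression:
Each of the 6 symbol leaves contributes 1 transition (1 symbol, 0 ε).
  qs : 3 transitions (2 symbol, 1 ε)
  (qs)* : 7 transitions (2 symbol, 5 ε)
  (qs)*|r|p|q|s : 21 transitions (6 symbol, 15 ε)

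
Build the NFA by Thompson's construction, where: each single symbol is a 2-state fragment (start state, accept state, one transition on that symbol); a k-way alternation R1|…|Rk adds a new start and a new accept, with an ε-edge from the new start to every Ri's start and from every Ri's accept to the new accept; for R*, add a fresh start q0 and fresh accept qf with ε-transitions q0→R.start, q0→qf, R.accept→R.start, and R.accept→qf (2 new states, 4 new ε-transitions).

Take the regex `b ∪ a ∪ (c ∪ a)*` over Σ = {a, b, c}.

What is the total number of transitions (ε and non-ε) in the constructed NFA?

18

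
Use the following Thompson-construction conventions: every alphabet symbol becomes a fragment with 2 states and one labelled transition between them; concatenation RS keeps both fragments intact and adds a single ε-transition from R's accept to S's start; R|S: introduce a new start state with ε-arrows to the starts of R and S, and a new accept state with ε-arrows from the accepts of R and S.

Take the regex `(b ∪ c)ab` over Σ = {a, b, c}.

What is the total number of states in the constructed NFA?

10

Building bottom-up:
Each of the 4 symbol leaves contributes a 2-state fragment.
  b ∪ c = 6 states
  (b ∪ c)ab = 10 states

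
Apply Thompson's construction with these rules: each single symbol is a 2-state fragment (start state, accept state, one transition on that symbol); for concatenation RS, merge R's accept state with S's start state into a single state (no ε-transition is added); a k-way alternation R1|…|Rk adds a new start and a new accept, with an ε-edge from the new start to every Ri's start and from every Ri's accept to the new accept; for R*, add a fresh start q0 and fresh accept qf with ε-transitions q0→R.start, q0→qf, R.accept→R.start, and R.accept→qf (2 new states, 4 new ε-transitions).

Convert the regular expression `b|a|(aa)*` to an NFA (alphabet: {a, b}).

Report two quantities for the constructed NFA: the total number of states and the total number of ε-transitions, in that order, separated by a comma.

By structural recursion:
Each of the 4 symbol leaves contributes 2 states and 0 ε-transitions.
  aa — 3 states, 0 ε-transitions
  (aa)* — 5 states, 4 ε-transitions
  b|a|(aa)* — 11 states, 10 ε-transitions

11, 10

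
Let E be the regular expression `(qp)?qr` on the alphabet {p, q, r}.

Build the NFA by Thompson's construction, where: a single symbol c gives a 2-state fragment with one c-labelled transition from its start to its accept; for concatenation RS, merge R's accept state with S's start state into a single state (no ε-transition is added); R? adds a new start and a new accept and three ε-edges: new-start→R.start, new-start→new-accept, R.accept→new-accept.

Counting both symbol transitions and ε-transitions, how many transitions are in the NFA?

7

Recursing over subexpressions:
Each of the 4 symbol leaves contributes 1 transition (1 symbol, 0 ε).
  qp : 2 transitions (2 symbol, 0 ε)
  (qp)? : 5 transitions (2 symbol, 3 ε)
  (qp)?qr : 7 transitions (4 symbol, 3 ε)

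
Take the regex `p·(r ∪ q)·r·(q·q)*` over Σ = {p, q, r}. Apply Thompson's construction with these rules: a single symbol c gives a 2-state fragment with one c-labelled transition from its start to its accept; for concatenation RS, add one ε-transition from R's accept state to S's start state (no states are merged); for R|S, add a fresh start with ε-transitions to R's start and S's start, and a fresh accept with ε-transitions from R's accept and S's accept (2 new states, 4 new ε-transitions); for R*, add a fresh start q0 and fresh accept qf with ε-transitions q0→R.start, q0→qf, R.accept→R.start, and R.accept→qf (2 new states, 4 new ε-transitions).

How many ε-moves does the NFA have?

By structural recursion:
Each of the 6 symbol leaves contributes 0 ε-transitions.
  r ∪ q : 4 ε-transitions
  q·q : 1 ε-transition
  (q·q)* : 5 ε-transitions
  p·(r ∪ q)·r·(q·q)* : 12 ε-transitions

12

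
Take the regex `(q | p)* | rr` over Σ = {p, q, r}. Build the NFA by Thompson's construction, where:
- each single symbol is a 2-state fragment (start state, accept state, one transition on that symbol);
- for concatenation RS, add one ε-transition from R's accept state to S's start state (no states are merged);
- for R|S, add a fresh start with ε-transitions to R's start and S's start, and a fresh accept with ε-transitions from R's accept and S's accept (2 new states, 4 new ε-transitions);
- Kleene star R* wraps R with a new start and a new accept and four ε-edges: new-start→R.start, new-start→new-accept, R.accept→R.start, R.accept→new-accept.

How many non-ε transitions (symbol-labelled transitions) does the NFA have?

4

Per subexpression:
Each of the 4 symbol leaves contributes exactly 1 symbol transition.
  q | p : 2 symbol transitions
  (q | p)* : 2 symbol transitions
  rr : 2 symbol transitions
  (q | p)* | rr : 4 symbol transitions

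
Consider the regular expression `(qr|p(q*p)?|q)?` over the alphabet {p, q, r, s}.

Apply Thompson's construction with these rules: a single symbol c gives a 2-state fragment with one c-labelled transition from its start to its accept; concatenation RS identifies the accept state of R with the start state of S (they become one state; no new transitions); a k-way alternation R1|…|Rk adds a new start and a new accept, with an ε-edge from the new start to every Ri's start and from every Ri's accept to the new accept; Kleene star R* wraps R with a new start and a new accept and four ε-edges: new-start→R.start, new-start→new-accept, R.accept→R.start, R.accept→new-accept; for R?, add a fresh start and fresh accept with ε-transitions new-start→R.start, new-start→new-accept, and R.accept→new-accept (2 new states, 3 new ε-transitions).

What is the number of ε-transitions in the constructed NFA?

16

Per subexpression:
Each of the 6 symbol leaves contributes 0 ε-transitions.
  qr — 0 ε-transitions
  q* — 4 ε-transitions
  q*p — 4 ε-transitions
  (q*p)? — 7 ε-transitions
  p(q*p)? — 7 ε-transitions
  qr|p(q*p)?|q — 13 ε-transitions
  (qr|p(q*p)?|q)? — 16 ε-transitions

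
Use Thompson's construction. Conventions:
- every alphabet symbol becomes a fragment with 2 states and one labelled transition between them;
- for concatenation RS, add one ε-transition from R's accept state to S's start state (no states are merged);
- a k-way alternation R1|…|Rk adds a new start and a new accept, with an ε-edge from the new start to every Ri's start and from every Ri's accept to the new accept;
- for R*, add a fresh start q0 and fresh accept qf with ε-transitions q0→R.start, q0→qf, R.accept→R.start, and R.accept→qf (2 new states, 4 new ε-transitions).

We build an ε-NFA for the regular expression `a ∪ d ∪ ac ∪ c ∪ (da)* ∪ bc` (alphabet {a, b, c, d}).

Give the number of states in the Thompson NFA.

22

Bottom-up over the parse tree:
Each of the 9 symbol leaves contributes a 2-state fragment.
  ac : 4 states
  da : 4 states
  (da)* : 6 states
  bc : 4 states
  a ∪ d ∪ ac ∪ c ∪ (da)* ∪ bc : 22 states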